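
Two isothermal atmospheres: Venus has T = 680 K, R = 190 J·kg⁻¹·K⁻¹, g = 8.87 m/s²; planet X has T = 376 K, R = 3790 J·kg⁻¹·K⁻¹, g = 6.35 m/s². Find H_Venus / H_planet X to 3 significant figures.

H = RT/g for each body.
H_Venus = 190 × 680 / 8.87 = 14566 m.
H_planet X = 3790 × 376 / 6.35 = 224420 m.
H_Venus/H_planet X = 14566/224420 = 0.064905.

H_Venus/H_planet X ≈ 0.0649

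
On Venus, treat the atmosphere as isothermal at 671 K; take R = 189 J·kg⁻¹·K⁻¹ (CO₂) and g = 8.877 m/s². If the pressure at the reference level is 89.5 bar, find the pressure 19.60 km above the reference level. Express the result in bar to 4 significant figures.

Scale height: H = RT/g = 189 × 671 / 8.877 = 14286 m.
Barometric formula: P = P₀ exp(−z/H).
z/H = 19600/14286 = 1.3720; exp(−1.3720) = 0.25360.
P = 89.5 × 0.25360 = 22.697 bar.

P ≈ 22.70 bar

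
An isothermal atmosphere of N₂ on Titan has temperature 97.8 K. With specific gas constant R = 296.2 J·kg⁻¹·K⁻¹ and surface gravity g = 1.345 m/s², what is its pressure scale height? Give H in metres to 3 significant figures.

H ≈ 21500 m

The scale height of an isothermal atmosphere is H = RT/g.
H = 296.2 × 97.8 / 1.345 = 28968/1.345 = 21538 m.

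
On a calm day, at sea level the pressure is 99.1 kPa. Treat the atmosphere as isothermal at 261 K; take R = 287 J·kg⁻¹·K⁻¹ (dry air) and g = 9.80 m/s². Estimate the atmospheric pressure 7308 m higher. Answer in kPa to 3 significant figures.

Scale height: H = RT/g = 287 × 261 / 9.80 = 7643.6 m.
Barometric formula: P = P₀ exp(−z/H).
z/H = 7308.0/7643.6 = 0.95609; exp(−0.95609) = 0.38439.
P = 99.1 × 0.38439 = 38.093 kPa.

P ≈ 38.1 kPa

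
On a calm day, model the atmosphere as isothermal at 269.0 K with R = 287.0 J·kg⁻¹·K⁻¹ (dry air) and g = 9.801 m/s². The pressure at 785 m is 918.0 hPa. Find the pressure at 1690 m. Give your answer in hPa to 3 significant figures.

Scale height: H = RT/g = 287.0 × 269.0 / 9.801 = 7877.1 m.
Between two levels, P₂ = P₁ exp(−Δz/H) with Δz = z₂ − z₁.
Δz = 1690.0 − 785.00 = 905.00 m; Δz/H = 905.00/7877.1 = 0.11489.
P₂ = 918.0 × exp(−0.11489) = 918.0 × 0.89146 = 818.36 hPa.

P ≈ 818 hPa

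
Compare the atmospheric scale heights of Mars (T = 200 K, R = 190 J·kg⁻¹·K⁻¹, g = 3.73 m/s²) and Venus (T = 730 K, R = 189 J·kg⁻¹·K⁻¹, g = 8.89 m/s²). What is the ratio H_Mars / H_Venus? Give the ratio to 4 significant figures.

H = RT/g for each body.
H_Mars = 190 × 200 / 3.73 = 10188 m.
H_Venus = 189 × 730 / 8.89 = 15520 m.
H_Mars/H_Venus = 10188/15520 = 0.65644.

H_Mars/H_Venus ≈ 0.6564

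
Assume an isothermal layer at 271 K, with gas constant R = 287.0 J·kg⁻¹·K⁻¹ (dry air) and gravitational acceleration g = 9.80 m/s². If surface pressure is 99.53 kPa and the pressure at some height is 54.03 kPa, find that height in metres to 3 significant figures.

z ≈ 4850 m

Scale height: H = RT/g = 287.0 × 271 / 9.80 = 7936.4 m.
Invert the barometric formula: z = H ln(P₀/P).
P₀/P = 99.53/54.03 = 1.8421; ln(1.8421) = 0.61091.
z = 7936.4 × 0.61091 = 4848.4 m.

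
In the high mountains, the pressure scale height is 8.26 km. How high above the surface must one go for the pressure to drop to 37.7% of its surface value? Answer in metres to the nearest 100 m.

z ≈ 8100 m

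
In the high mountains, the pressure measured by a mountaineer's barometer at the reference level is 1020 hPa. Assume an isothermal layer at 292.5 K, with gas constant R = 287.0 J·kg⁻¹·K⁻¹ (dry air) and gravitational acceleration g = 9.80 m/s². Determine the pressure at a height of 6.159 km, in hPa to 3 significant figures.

Scale height: H = RT/g = 287.0 × 292.5 / 9.80 = 8566.1 m.
Barometric formula: P = P₀ exp(−z/H).
z/H = 6159.0/8566.1 = 0.71900; exp(−0.71900) = 0.48724.
P = 1020 × 0.48724 = 496.98 hPa.

P ≈ 497 hPa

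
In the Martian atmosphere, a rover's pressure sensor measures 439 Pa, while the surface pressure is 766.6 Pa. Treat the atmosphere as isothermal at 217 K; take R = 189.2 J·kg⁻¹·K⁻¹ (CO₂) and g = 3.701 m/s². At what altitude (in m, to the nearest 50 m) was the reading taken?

Scale height: H = RT/g = 189.2 × 217 / 3.701 = 11093 m.
Invert the barometric formula: z = H ln(P₀/P).
P₀/P = 766.6/439 = 1.7462; ln(1.7462) = 0.55744.
z = 11093 × 0.55744 = 6183.7 m.

z ≈ 6200 m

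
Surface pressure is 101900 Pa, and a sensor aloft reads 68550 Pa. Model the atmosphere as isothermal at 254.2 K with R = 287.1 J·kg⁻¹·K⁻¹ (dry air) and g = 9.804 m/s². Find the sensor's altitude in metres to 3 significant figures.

z ≈ 2950 m

Scale height: H = RT/g = 287.1 × 254.2 / 9.804 = 7444.0 m.
Invert the barometric formula: z = H ln(P₀/P).
P₀/P = 101900/68550 = 1.4865; ln(1.4865) = 0.39642.
z = 7444.0 × 0.39642 = 2951.0 m.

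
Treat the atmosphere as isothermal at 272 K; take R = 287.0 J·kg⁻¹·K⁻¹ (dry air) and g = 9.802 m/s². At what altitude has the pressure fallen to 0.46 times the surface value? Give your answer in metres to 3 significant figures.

Scale height: H = RT/g = 287.0 × 272 / 9.802 = 7964.1 m.
Set P/P₀ = exp(−z/H) = 0.46, so z = −H ln(0.46).
−ln(0.46) = 0.77653; z = 7964.1 × 0.77653 = 6184.4 m.

z ≈ 6180 m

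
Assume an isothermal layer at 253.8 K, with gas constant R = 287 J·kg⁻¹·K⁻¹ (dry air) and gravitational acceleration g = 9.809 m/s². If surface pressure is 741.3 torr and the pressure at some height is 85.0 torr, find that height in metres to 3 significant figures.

z ≈ 16100 m

Scale height: H = RT/g = 287 × 253.8 / 9.809 = 7425.9 m.
Invert the barometric formula: z = H ln(P₀/P).
P₀/P = 741.3/85.0 = 8.7212; ln(8.7212) = 2.1658.
z = 7425.9 × 2.1658 = 16083 m.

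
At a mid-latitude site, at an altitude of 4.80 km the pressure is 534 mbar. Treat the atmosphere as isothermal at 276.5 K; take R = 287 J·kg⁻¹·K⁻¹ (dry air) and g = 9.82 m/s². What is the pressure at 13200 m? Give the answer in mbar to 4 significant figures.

Scale height: H = RT/g = 287 × 276.5 / 9.82 = 8081.0 m.
Between two levels, P₂ = P₁ exp(−Δz/H) with Δz = z₂ − z₁.
Δz = 13200 − 4800.0 = 8400.0 m; Δz/H = 8400.0/8081.0 = 1.0395.
P₂ = 534 × exp(−1.0395) = 534 × 0.35363 = 188.84 mbar.

P ≈ 188.8 mbar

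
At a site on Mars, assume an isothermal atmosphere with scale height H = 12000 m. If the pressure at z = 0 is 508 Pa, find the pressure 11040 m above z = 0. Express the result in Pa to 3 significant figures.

P ≈ 202 Pa

Barometric formula: P = P₀ exp(−z/H).
z/H = 11040/12000 = 0.92000; exp(−0.92000) = 0.39852.
P = 508 × 0.39852 = 202.45 Pa.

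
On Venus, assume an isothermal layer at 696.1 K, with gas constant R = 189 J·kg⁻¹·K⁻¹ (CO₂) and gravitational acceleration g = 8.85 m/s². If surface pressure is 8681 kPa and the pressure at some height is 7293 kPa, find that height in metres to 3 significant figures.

z ≈ 2590 m

Scale height: H = RT/g = 189 × 696.1 / 8.85 = 14866 m.
Invert the barometric formula: z = H ln(P₀/P).
P₀/P = 8681/7293 = 1.1903; ln(1.1903) = 0.17421.
z = 14866 × 0.17421 = 2589.8 m.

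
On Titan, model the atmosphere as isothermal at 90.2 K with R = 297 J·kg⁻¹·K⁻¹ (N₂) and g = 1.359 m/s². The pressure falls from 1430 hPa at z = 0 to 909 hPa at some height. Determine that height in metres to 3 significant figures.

Scale height: H = RT/g = 297 × 90.2 / 1.359 = 19713 m.
Invert the barometric formula: z = H ln(P₀/P).
P₀/P = 1430/909 = 1.5732; ln(1.5732) = 0.45311.
z = 19713 × 0.45311 = 8932.2 m.

z ≈ 8930 m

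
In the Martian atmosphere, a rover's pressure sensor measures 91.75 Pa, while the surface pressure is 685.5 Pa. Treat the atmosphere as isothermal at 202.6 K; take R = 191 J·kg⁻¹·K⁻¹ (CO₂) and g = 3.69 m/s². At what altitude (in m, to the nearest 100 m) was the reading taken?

z ≈ 21100 m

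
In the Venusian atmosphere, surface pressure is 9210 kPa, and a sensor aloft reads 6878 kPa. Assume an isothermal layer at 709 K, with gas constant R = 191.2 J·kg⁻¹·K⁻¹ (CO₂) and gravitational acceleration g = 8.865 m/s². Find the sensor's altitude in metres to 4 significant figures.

z ≈ 4465 m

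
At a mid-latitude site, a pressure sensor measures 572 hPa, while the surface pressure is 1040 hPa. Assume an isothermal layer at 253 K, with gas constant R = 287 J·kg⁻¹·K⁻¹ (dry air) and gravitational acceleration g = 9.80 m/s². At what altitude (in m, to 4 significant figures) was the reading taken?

z ≈ 4430 m

Scale height: H = RT/g = 287 × 253 / 9.80 = 7409.3 m.
Invert the barometric formula: z = H ln(P₀/P).
P₀/P = 1040/572 = 1.8182; ln(1.8182) = 0.59785.
z = 7409.3 × 0.59785 = 4429.7 m.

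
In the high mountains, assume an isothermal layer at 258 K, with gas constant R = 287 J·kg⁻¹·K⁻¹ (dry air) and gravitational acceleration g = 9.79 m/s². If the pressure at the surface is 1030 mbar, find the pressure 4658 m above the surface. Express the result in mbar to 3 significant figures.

Scale height: H = RT/g = 287 × 258 / 9.79 = 7563.4 m.
Barometric formula: P = P₀ exp(−z/H).
z/H = 4658.0/7563.4 = 0.61586; exp(−0.61586) = 0.54018.
P = 1030 × 0.54018 = 556.39 mbar.

P ≈ 556 mbar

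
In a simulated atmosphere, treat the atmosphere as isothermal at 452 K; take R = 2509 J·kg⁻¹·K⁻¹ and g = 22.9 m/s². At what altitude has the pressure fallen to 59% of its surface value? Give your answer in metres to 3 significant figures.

Scale height: H = RT/g = 2509 × 452 / 22.9 = 49523 m.
Set P/P₀ = exp(−z/H) = 0.59, so z = −H ln(0.59).
−ln(0.59) = 0.52763; z = 49523 × 0.52763 = 26130 m.

z ≈ 26100 m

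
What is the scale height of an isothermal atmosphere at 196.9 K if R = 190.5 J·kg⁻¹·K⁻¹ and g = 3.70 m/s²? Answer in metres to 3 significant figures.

The scale height of an isothermal atmosphere is H = RT/g.
H = 190.5 × 196.9 / 3.70 = 37509/3.70 = 10138 m.

H ≈ 10100 m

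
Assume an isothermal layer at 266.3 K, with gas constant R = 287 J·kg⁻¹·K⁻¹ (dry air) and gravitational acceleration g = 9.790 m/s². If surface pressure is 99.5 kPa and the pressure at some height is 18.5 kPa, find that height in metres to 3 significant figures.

z ≈ 13100 m

Scale height: H = RT/g = 287 × 266.3 / 9.790 = 7806.8 m.
Invert the barometric formula: z = H ln(P₀/P).
P₀/P = 99.5/18.5 = 5.3784; ln(5.3784) = 1.6824.
z = 7806.8 × 1.6824 = 13134 m.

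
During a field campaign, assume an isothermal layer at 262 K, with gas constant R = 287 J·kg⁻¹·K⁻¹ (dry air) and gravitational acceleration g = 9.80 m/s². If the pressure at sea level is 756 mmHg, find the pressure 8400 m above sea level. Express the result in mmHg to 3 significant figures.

Scale height: H = RT/g = 287 × 262 / 9.80 = 7672.9 m.
Barometric formula: P = P₀ exp(−z/H).
z/H = 8400.0/7672.9 = 1.0948; exp(−1.0948) = 0.33461.
P = 756 × 0.33461 = 252.97 mmHg.

P ≈ 253 mmHg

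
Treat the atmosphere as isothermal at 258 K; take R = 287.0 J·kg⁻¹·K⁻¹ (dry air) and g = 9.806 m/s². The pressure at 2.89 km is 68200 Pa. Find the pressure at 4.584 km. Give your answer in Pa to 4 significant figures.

P ≈ 54490 Pa

Scale height: H = RT/g = 287.0 × 258 / 9.806 = 7551.1 m.
Between two levels, P₂ = P₁ exp(−Δz/H) with Δz = z₂ − z₁.
Δz = 4584.0 − 2890.0 = 1694.0 m; Δz/H = 1694.0/7551.1 = 0.22434.
P₂ = 68200 × exp(−0.22434) = 68200 × 0.79904 = 54495 Pa.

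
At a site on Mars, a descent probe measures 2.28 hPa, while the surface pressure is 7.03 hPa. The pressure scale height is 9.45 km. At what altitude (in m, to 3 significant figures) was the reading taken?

Invert the barometric formula: z = H ln(P₀/P).
P₀/P = 7.03/2.28 = 3.0833; ln(3.0833) = 1.1260.
z = 9450.0 × 1.1260 = 10641 m.

z ≈ 10600 m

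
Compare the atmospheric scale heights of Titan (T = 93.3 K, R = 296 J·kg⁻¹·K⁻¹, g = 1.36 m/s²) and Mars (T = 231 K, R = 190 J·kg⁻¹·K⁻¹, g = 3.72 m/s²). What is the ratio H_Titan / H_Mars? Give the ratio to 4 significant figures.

H_Titan/H_Mars ≈ 1.721

H = RT/g for each body.
H_Titan = 296 × 93.3 / 1.36 = 20306 m.
H_Mars = 190 × 231 / 3.72 = 11798 m.
H_Titan/H_Mars = 20306/11798 = 1.7211.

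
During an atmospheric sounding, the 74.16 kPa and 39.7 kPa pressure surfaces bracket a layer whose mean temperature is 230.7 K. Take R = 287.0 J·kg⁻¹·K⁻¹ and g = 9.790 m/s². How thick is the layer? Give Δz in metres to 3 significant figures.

Δz ≈ 4230 m

Hypsometric equation: Δz = (R T̄/g) ln(P₁/P₂).
R T̄/g = 287.0 × 230.7 / 9.790 = 6763.1 m.
ln(74.16/39.7) = ln(1.8680) = 0.62487.
Δz = 6763.1 × 0.62487 = 4226.1 m.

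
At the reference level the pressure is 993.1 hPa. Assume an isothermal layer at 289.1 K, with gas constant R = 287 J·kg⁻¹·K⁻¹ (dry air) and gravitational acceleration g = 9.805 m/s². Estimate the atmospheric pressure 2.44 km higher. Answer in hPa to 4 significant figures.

P ≈ 744.3 hPa

Scale height: H = RT/g = 287 × 289.1 / 9.805 = 8462.2 m.
Barometric formula: P = P₀ exp(−z/H).
z/H = 2440.0/8462.2 = 0.28834; exp(−0.28834) = 0.74951.
P = 993.1 × 0.74951 = 744.34 hPa.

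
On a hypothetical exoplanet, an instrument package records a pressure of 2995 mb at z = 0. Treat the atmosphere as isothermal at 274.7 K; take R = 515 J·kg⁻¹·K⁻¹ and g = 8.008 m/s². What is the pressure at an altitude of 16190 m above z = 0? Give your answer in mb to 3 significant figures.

P ≈ 1200 mb

Scale height: H = RT/g = 515 × 274.7 / 8.008 = 17666 m.
Barometric formula: P = P₀ exp(−z/H).
z/H = 16190/17666 = 0.91645; exp(−0.91645) = 0.39994.
P = 2995 × 0.39994 = 1197.8 mb.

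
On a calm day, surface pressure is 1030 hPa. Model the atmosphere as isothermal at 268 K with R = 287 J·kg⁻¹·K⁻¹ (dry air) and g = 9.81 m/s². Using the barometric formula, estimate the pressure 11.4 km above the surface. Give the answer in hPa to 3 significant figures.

P ≈ 241 hPa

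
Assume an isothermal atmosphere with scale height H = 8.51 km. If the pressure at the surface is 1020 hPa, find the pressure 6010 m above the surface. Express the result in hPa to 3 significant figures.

Barometric formula: P = P₀ exp(−z/H).
z/H = 6010.0/8510.0 = 0.70623; exp(−0.70623) = 0.49350.
P = 1020 × 0.49350 = 503.37 hPa.

P ≈ 503 hPa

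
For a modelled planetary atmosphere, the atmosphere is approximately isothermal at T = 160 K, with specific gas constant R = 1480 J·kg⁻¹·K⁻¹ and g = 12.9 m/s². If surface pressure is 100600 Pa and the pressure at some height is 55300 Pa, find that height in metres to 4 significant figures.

Scale height: H = RT/g = 1480 × 160 / 12.9 = 18357 m.
Invert the barometric formula: z = H ln(P₀/P).
P₀/P = 100600/55300 = 1.8192; ln(1.8192) = 0.59840.
z = 18357 × 0.59840 = 10985 m.

z ≈ 10980 m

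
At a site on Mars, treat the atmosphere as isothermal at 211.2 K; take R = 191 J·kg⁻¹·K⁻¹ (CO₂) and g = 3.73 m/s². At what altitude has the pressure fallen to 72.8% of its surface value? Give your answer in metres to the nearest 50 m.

z ≈ 3450 m

Scale height: H = RT/g = 191 × 211.2 / 3.73 = 10815 m.
Set P/P₀ = exp(−z/H) = 0.728, so z = −H ln(0.728).
−ln(0.728) = 0.31745; z = 10815 × 0.31745 = 3433.2 m.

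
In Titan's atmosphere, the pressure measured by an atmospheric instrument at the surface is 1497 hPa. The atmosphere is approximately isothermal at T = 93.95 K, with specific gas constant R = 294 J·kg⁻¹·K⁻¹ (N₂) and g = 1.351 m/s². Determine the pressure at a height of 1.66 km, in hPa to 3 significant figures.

Scale height: H = RT/g = 294 × 93.95 / 1.351 = 20445 m.
Barometric formula: P = P₀ exp(−z/H).
z/H = 1660.0/20445 = 0.081193; exp(−0.081193) = 0.92202.
P = 1497 × 0.92202 = 1380.3 hPa.

P ≈ 1380 hPa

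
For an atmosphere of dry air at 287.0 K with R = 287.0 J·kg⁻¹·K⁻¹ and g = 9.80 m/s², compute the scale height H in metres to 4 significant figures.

H ≈ 8405 m

The scale height of an isothermal atmosphere is H = RT/g.
H = 287.0 × 287.0 / 9.80 = 82369/9.80 = 8405.0 m.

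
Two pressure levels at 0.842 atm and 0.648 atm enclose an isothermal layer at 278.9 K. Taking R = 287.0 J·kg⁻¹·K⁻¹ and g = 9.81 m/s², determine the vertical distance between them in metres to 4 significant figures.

Δz ≈ 2137 m

Hypsometric equation: Δz = (R T̄/g) ln(P₁/P₂).
R T̄/g = 287.0 × 278.9 / 9.81 = 8159.5 m.
ln(0.842/0.648) = ln(1.2994) = 0.26190.
Δz = 8159.5 × 0.26190 = 2137.0 m.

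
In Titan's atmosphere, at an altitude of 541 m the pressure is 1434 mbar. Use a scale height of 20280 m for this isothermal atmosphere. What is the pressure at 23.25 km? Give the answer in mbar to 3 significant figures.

Between two levels, P₂ = P₁ exp(−Δz/H) with Δz = z₂ − z₁.
Δz = 23250 − 541.00 = 22709 m; Δz/H = 22709/20280 = 1.1198.
P₂ = 1434 × exp(−1.1198) = 1434 × 0.32635 = 467.99 mbar.

P ≈ 468 mbar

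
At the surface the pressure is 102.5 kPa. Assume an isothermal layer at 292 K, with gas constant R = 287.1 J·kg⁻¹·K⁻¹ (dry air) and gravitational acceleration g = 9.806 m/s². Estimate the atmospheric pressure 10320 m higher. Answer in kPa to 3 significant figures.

P ≈ 30.7 kPa

Scale height: H = RT/g = 287.1 × 292 / 9.806 = 8549.2 m.
Barometric formula: P = P₀ exp(−z/H).
z/H = 10320/8549.2 = 1.2071; exp(−1.2071) = 0.29906.
P = 102.5 × 0.29906 = 30.654 kPa.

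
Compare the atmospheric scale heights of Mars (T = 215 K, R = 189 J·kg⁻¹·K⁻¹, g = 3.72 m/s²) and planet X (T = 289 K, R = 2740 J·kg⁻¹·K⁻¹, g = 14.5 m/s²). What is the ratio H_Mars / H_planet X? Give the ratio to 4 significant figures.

H = RT/g for each body.
H_Mars = 189 × 215 / 3.72 = 10923 m.
H_planet X = 2740 × 289 / 14.5 = 54611 m.
H_Mars/H_planet X = 10923/54611 = 0.20001.

H_Mars/H_planet X ≈ 0.2000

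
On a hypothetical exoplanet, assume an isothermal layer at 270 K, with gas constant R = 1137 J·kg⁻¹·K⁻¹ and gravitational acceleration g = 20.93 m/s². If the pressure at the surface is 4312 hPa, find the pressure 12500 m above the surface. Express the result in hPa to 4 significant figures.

P ≈ 1839 hPa

Scale height: H = RT/g = 1137 × 270 / 20.93 = 14667 m.
Barometric formula: P = P₀ exp(−z/H).
z/H = 12500/14667 = 0.85225; exp(−0.85225) = 0.42645.
P = 4312 × 0.42645 = 1838.9 hPa.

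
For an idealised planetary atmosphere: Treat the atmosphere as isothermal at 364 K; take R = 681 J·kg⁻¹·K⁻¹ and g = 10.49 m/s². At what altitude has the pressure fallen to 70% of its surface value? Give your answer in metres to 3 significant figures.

Scale height: H = RT/g = 681 × 364 / 10.49 = 23631 m.
Set P/P₀ = exp(−z/H) = 0.7, so z = −H ln(0.7).
−ln(0.7) = 0.35667; z = 23631 × 0.35667 = 8428.5 m.

z ≈ 8430 m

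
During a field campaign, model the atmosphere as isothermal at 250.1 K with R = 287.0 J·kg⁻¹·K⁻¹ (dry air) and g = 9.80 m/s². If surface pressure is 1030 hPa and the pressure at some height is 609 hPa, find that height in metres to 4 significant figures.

Scale height: H = RT/g = 287.0 × 250.1 / 9.80 = 7324.4 m.
Invert the barometric formula: z = H ln(P₀/P).
P₀/P = 1030/609 = 1.6913; ln(1.6913) = 0.52550.
z = 7324.4 × 0.52550 = 3849.0 m.

z ≈ 3849 m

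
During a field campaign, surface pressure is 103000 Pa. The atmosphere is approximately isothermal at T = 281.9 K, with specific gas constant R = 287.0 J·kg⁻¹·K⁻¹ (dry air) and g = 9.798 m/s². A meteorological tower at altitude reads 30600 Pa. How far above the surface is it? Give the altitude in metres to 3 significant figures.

z ≈ 10000 m

Scale height: H = RT/g = 287.0 × 281.9 / 9.798 = 8257.3 m.
Invert the barometric formula: z = H ln(P₀/P).
P₀/P = 103000/30600 = 3.3660; ln(3.3660) = 1.2137.
z = 8257.3 × 1.2137 = 10022 m.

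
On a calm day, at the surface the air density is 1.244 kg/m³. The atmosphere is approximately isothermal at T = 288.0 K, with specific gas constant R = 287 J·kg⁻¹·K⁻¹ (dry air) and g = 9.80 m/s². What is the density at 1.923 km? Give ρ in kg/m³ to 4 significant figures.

Scale height: H = RT/g = 287 × 288.0 / 9.80 = 8434.3 m.
In an isothermal atmosphere, density decays like pressure: ρ = ρ₀ exp(−z/H).
z/H = 1923.0/8434.3 = 0.22800; exp(−0.22800) = 0.79612.
ρ = 1.244 × 0.79612 = 0.99037 kg/m³.

ρ ≈ 0.9904 kg/m³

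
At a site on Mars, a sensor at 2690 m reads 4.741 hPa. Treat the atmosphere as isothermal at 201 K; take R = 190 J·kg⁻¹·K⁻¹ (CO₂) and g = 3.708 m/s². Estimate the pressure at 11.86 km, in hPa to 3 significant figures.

Scale height: H = RT/g = 190 × 201 / 3.708 = 10299 m.
Between two levels, P₂ = P₁ exp(−Δz/H) with Δz = z₂ − z₁.
Δz = 11860 − 2690.0 = 9170.0 m; Δz/H = 9170.0/10299 = 0.89038.
P₂ = 4.741 × exp(−0.89038) = 4.741 × 0.41050 = 1.9462 hPa.

P ≈ 1.95 hPa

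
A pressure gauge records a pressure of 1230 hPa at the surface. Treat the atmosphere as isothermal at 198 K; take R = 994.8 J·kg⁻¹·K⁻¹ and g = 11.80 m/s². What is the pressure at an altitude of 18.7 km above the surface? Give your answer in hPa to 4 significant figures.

Scale height: H = RT/g = 994.8 × 198 / 11.80 = 16692 m.
Barometric formula: P = P₀ exp(−z/H).
z/H = 18700/16692 = 1.1203; exp(−1.1203) = 0.32618.
P = 1230 × 0.32618 = 401.20 hPa.

P ≈ 401.2 hPa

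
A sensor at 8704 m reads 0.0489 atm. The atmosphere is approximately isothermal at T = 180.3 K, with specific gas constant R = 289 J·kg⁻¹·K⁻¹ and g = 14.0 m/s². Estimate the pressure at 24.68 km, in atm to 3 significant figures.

P ≈ 0.000669 atm

Scale height: H = RT/g = 289 × 180.3 / 14.0 = 3721.9 m.
Between two levels, P₂ = P₁ exp(−Δz/H) with Δz = z₂ − z₁.
Δz = 24680 − 8704.0 = 15976 m; Δz/H = 15976/3721.9 = 4.2924.
P₂ = 0.0489 × exp(−4.2924) = 0.0489 × 0.013672 = 0.00066856 atm.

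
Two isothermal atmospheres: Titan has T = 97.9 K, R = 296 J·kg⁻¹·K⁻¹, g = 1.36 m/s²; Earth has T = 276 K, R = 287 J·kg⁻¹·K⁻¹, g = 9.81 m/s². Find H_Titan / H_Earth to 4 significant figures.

H = RT/g for each body.
H_Titan = 296 × 97.9 / 1.36 = 21308 m.
H_Earth = 287 × 276 / 9.81 = 8074.6 m.
H_Titan/H_Earth = 21308/8074.6 = 2.6389.

H_Titan/H_Earth ≈ 2.639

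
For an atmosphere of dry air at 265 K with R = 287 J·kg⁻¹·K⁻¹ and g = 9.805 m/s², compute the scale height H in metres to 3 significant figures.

The scale height of an isothermal atmosphere is H = RT/g.
H = 287 × 265 / 9.805 = 76055/9.805 = 7756.8 m.

H ≈ 7760 m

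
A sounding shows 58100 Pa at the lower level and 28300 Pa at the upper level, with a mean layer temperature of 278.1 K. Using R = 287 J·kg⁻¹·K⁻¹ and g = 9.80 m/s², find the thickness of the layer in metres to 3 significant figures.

Hypsometric equation: Δz = (R T̄/g) ln(P₁/P₂).
R T̄/g = 287 × 278.1 / 9.80 = 8144.4 m.
ln(58100/28300) = ln(2.0530) = 0.71930.
Δz = 8144.4 × 0.71930 = 5858.3 m.

Δz ≈ 5860 m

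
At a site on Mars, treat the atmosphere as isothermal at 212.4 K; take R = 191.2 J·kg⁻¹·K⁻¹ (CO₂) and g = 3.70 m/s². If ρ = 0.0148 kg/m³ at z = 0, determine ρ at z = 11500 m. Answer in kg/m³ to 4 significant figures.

ρ ≈ 0.005191 kg/m³

Scale height: H = RT/g = 191.2 × 212.4 / 3.70 = 10976 m.
In an isothermal atmosphere, density decays like pressure: ρ = ρ₀ exp(−z/H).
z/H = 11500/10976 = 1.0477; exp(−1.0477) = 0.35074.
ρ = 0.0148 × 0.35074 = 0.0051910 kg/m³.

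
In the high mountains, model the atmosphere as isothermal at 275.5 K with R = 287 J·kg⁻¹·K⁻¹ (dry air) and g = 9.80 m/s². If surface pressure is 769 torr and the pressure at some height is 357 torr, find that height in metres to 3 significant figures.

z ≈ 6190 m

Scale height: H = RT/g = 287 × 275.5 / 9.80 = 8068.2 m.
Invert the barometric formula: z = H ln(P₀/P).
P₀/P = 769/357 = 2.1541; ln(2.1541) = 0.76737.
z = 8068.2 × 0.76737 = 6191.3 m.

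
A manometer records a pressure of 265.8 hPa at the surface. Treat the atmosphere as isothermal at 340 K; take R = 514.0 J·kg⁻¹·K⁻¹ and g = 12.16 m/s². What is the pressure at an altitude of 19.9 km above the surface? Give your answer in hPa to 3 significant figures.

P ≈ 66.6 hPa

Scale height: H = RT/g = 514.0 × 340 / 12.16 = 14372 m.
Barometric formula: P = P₀ exp(−z/H).
z/H = 19900/14372 = 1.3846; exp(−1.3846) = 0.25042.
P = 265.8 × 0.25042 = 66.562 hPa.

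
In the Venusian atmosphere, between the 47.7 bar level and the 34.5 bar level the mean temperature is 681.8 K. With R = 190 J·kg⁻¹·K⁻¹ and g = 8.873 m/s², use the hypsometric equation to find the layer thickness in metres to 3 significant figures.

Δz ≈ 4730 m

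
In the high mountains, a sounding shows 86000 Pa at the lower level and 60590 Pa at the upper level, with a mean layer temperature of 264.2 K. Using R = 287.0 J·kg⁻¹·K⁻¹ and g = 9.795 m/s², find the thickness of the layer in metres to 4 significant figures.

Δz ≈ 2711 m

Hypsometric equation: Δz = (R T̄/g) ln(P₁/P₂).
R T̄/g = 287.0 × 264.2 / 9.795 = 7741.2 m.
ln(86000/60590) = ln(1.4194) = 0.35023.
Δz = 7741.2 × 0.35023 = 2711.2 m.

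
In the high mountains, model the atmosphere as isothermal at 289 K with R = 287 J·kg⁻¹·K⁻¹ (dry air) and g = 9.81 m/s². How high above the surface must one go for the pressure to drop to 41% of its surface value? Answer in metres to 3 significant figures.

Scale height: H = RT/g = 287 × 289 / 9.81 = 8454.9 m.
Set P/P₀ = exp(−z/H) = 0.41, so z = −H ln(0.41).
−ln(0.41) = 0.89160; z = 8454.9 × 0.89160 = 7538.4 m.

z ≈ 7540 m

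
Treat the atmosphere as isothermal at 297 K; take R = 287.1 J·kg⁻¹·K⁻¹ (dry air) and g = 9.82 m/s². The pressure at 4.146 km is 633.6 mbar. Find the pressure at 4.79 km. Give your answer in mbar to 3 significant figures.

Scale height: H = RT/g = 287.1 × 297 / 9.82 = 8683.2 m.
Between two levels, P₂ = P₁ exp(−Δz/H) with Δz = z₂ − z₁.
Δz = 4790.0 − 4146.0 = 644.00 m; Δz/H = 644.00/8683.2 = 0.074166.
P₂ = 633.6 × exp(−0.074166) = 633.6 × 0.92852 = 588.31 mbar.

P ≈ 588 mbar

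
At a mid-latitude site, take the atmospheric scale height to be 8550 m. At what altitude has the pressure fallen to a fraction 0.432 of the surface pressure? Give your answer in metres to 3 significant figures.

z ≈ 7180 m

Set P/P₀ = exp(−z/H) = 0.432, so z = −H ln(0.432).
−ln(0.432) = 0.83933; z = 8550.0 × 0.83933 = 7176.3 m.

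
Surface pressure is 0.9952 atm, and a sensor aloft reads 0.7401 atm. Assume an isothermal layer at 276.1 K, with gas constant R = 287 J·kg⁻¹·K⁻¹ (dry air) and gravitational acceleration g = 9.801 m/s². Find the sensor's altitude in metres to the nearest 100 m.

Scale height: H = RT/g = 287 × 276.1 / 9.801 = 8085.0 m.
Invert the barometric formula: z = H ln(P₀/P).
P₀/P = 0.9952/0.7401 = 1.3447; ln(1.3447) = 0.29617.
z = 8085.0 × 0.29617 = 2394.5 m.

z ≈ 2400 m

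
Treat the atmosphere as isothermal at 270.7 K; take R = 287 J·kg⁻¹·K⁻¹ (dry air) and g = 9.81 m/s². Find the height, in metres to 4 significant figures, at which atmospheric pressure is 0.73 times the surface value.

z ≈ 2492 m

Scale height: H = RT/g = 287 × 270.7 / 9.81 = 7919.6 m.
Set P/P₀ = exp(−z/H) = 0.73, so z = −H ln(0.73).
−ln(0.73) = 0.31471; z = 7919.6 × 0.31471 = 2492.4 m.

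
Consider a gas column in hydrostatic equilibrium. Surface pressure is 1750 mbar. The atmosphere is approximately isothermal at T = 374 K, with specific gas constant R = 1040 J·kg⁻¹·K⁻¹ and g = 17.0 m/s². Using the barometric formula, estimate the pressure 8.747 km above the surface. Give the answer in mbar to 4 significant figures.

P ≈ 1194 mbar

Scale height: H = RT/g = 1040 × 374 / 17.0 = 22880 m.
Barometric formula: P = P₀ exp(−z/H).
z/H = 8747.0/22880 = 0.38230; exp(−0.38230) = 0.68229.
P = 1750 × 0.68229 = 1194.0 mbar.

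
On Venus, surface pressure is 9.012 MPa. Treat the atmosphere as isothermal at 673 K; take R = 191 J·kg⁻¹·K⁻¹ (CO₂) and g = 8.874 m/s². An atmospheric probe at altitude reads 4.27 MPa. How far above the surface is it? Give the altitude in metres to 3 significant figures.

z ≈ 10800 m

Scale height: H = RT/g = 191 × 673 / 8.874 = 14485 m.
Invert the barometric formula: z = H ln(P₀/P).
P₀/P = 9.012/4.27 = 2.1105; ln(2.1105) = 0.74692.
z = 14485 × 0.74692 = 10819 m.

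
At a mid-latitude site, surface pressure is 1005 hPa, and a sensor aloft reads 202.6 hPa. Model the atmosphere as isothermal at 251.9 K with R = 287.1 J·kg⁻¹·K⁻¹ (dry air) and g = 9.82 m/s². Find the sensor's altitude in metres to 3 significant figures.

Scale height: H = RT/g = 287.1 × 251.9 / 9.82 = 7364.6 m.
Invert the barometric formula: z = H ln(P₀/P).
P₀/P = 1005/202.6 = 4.9605; ln(4.9605) = 1.6015.
z = 7364.6 × 1.6015 = 11794 m.

z ≈ 11800 m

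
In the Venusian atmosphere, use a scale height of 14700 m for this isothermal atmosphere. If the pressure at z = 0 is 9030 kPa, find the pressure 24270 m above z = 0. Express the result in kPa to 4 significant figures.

P ≈ 1732 kPa

Barometric formula: P = P₀ exp(−z/H).
z/H = 24270/14700 = 1.6510; exp(−1.6510) = 0.19186.
P = 9030 × 0.19186 = 1732.5 kPa.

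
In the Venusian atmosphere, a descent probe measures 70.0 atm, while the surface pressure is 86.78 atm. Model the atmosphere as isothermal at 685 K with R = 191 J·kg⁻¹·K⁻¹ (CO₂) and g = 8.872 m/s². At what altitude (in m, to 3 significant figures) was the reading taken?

z ≈ 3170 m

Scale height: H = RT/g = 191 × 685 / 8.872 = 14747 m.
Invert the barometric formula: z = H ln(P₀/P).
P₀/P = 86.78/70.0 = 1.2397; ln(1.2397) = 0.21487.
z = 14747 × 0.21487 = 3168.7 m.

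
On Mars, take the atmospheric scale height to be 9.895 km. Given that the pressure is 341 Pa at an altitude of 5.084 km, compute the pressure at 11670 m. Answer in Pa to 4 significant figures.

Between two levels, P₂ = P₁ exp(−Δz/H) with Δz = z₂ − z₁.
Δz = 11670 − 5084.0 = 6586.0 m; Δz/H = 6586.0/9895.0 = 0.66559.
P₂ = 341 × exp(−0.66559) = 341 × 0.51397 = 175.26 Pa.

P ≈ 175.3 Pa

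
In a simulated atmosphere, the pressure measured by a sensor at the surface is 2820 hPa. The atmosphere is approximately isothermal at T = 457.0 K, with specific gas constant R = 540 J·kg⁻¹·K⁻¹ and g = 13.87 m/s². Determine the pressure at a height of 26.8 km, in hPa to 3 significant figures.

P ≈ 625 hPa

Scale height: H = RT/g = 540 × 457.0 / 13.87 = 17792 m.
Barometric formula: P = P₀ exp(−z/H).
z/H = 26800/17792 = 1.5063; exp(−1.5063) = 0.22173.
P = 2820 × 0.22173 = 625.28 hPa.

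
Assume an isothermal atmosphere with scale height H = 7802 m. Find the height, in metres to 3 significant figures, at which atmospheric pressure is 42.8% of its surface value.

z ≈ 6620 m

Set P/P₀ = exp(−z/H) = 0.428, so z = −H ln(0.428).
−ln(0.428) = 0.84863; z = 7802.0 × 0.84863 = 6621.0 m.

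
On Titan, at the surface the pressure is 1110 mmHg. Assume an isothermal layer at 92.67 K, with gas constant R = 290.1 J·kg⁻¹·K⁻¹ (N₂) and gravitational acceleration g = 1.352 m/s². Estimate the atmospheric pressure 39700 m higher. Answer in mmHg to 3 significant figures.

Scale height: H = RT/g = 290.1 × 92.67 / 1.352 = 19884 m.
Barometric formula: P = P₀ exp(−z/H).
z/H = 39700/19884 = 1.9966; exp(−1.9966) = 0.13580.
P = 1110 × 0.13580 = 150.74 mmHg.

P ≈ 151 mmHg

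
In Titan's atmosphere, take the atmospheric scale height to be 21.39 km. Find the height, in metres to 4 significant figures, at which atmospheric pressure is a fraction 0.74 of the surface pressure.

Set P/P₀ = exp(−z/H) = 0.74, so z = −H ln(0.74).
−ln(0.74) = 0.30111; z = 21390 × 0.30111 = 6440.7 m.

z ≈ 6441 m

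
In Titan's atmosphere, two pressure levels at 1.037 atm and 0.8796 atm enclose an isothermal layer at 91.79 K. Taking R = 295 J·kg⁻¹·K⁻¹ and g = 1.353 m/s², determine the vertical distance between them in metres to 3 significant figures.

Δz ≈ 3290 m

Hypsometric equation: Δz = (R T̄/g) ln(P₁/P₂).
R T̄/g = 295 × 91.79 / 1.353 = 20013 m.
ln(1.037/0.8796) = ln(1.1789) = 0.16458.
Δz = 20013 × 0.16458 = 3293.7 m.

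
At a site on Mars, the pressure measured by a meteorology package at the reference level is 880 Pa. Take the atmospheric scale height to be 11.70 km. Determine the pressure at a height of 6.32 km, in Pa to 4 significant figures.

Barometric formula: P = P₀ exp(−z/H).
z/H = 6320.0/11700 = 0.54017; exp(−0.54017) = 0.58265.
P = 880 × 0.58265 = 512.73 Pa.

P ≈ 512.7 Pa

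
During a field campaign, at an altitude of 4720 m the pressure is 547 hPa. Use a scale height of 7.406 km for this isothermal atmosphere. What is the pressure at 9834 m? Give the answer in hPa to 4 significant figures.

Between two levels, P₂ = P₁ exp(−Δz/H) with Δz = z₂ − z₁.
Δz = 9834.0 − 4720.0 = 5114.0 m; Δz/H = 5114.0/7406.0 = 0.69052.
P₂ = 547 × exp(−0.69052) = 547 × 0.50132 = 274.22 hPa.

P ≈ 274.2 hPa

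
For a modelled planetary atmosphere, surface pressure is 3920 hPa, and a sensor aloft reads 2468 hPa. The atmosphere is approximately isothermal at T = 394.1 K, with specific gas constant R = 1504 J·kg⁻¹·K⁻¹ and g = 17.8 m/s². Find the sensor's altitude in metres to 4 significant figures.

Scale height: H = RT/g = 1504 × 394.1 / 17.8 = 33299 m.
Invert the barometric formula: z = H ln(P₀/P).
P₀/P = 3920/2468 = 1.5883; ln(1.5883) = 0.46266.
z = 33299 × 0.46266 = 15406 m.

z ≈ 15410 m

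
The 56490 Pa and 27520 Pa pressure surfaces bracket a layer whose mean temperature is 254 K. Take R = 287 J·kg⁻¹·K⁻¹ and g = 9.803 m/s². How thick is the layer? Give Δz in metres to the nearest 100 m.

Δz ≈ 5300 m

Hypsometric equation: Δz = (R T̄/g) ln(P₁/P₂).
R T̄/g = 287 × 254 / 9.803 = 7436.3 m.
ln(56490/27520) = ln(2.0527) = 0.71916.
Δz = 7436.3 × 0.71916 = 5347.9 m.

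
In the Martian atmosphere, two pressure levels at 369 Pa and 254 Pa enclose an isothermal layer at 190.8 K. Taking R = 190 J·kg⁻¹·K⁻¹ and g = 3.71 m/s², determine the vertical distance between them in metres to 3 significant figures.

Δz ≈ 3650 m

Hypsometric equation: Δz = (R T̄/g) ln(P₁/P₂).
R T̄/g = 190 × 190.8 / 3.71 = 9771.4 m.
ln(369/254) = ln(1.4528) = 0.37349.
Δz = 9771.4 × 0.37349 = 3649.5 m.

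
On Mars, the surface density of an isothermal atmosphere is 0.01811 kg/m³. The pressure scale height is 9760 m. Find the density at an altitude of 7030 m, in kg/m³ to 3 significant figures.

ρ ≈ 0.00881 kg/m³

In an isothermal atmosphere, density decays like pressure: ρ = ρ₀ exp(−z/H).
z/H = 7030.0/9760.0 = 0.72029; exp(−0.72029) = 0.48661.
ρ = 0.01811 × 0.48661 = 0.0088125 kg/m³.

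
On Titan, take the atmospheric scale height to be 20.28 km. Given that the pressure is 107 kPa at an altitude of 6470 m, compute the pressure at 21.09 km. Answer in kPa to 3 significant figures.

Between two levels, P₂ = P₁ exp(−Δz/H) with Δz = z₂ − z₁.
Δz = 21090 − 6470.0 = 14620 m; Δz/H = 14620/20280 = 0.72091.
P₂ = 107 × exp(−0.72091) = 107 × 0.48631 = 52.035 kPa.

P ≈ 52.0 kPa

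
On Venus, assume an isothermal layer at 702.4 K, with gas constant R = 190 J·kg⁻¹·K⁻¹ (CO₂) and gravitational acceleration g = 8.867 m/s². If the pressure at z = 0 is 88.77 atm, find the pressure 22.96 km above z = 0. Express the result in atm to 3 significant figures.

P ≈ 19.3 atm

Scale height: H = RT/g = 190 × 702.4 / 8.867 = 15051 m.
Barometric formula: P = P₀ exp(−z/H).
z/H = 22960/15051 = 1.5255; exp(−1.5255) = 0.21751.
P = 88.77 × 0.21751 = 19.308 atm.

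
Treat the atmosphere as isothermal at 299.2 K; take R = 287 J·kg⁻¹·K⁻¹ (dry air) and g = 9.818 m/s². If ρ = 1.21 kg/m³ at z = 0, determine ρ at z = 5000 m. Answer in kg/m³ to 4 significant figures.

ρ ≈ 0.6831 kg/m³

Scale height: H = RT/g = 287 × 299.2 / 9.818 = 8746.2 m.
In an isothermal atmosphere, density decays like pressure: ρ = ρ₀ exp(−z/H).
z/H = 5000.0/8746.2 = 0.57168; exp(−0.57168) = 0.56458.
ρ = 1.21 × 0.56458 = 0.68314 kg/m³.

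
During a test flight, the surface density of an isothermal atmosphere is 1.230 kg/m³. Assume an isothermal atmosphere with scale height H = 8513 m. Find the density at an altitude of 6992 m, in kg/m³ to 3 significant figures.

ρ ≈ 0.541 kg/m³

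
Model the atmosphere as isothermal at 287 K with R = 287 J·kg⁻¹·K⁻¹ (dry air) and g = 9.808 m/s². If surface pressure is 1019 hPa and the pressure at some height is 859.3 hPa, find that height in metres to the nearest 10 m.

Scale height: H = RT/g = 287 × 287 / 9.808 = 8398.1 m.
Invert the barometric formula: z = H ln(P₀/P).
P₀/P = 1019/859.3 = 1.1858; ln(1.1858) = 0.17042.
z = 8398.1 × 0.17042 = 1431.2 m.

z ≈ 1430 m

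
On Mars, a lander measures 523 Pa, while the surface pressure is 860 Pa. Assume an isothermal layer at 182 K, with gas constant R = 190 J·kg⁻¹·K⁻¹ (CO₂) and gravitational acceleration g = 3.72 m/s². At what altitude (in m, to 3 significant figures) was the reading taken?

z ≈ 4620 m

Scale height: H = RT/g = 190 × 182 / 3.72 = 9295.7 m.
Invert the barometric formula: z = H ln(P₀/P).
P₀/P = 860/523 = 1.6444; ln(1.6444) = 0.49738.
z = 9295.7 × 0.49738 = 4623.5 m.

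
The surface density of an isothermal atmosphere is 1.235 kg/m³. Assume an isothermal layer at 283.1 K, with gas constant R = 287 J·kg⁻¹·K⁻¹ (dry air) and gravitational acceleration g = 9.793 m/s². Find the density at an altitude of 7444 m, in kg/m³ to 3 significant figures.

ρ ≈ 0.504 kg/m³

Scale height: H = RT/g = 287 × 283.1 / 9.793 = 8296.7 m.
In an isothermal atmosphere, density decays like pressure: ρ = ρ₀ exp(−z/H).
z/H = 7444.0/8296.7 = 0.89722; exp(−0.89722) = 0.40770.
ρ = 1.235 × 0.40770 = 0.50351 kg/m³.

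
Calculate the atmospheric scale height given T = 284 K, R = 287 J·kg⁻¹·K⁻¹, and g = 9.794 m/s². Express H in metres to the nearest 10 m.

H ≈ 8320 m

The scale height of an isothermal atmosphere is H = RT/g.
H = 287 × 284 / 9.794 = 81508/9.794 = 8322.2 m.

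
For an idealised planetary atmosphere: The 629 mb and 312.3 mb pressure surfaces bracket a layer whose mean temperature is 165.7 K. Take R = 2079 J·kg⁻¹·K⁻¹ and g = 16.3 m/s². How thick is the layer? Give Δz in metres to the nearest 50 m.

Hypsometric equation: Δz = (R T̄/g) ln(P₁/P₂).
R T̄/g = 2079 × 165.7 / 16.3 = 21134 m.
ln(629/312.3) = ln(2.0141) = 0.70017.
Δz = 21134 × 0.70017 = 14797 m.

Δz ≈ 14800 m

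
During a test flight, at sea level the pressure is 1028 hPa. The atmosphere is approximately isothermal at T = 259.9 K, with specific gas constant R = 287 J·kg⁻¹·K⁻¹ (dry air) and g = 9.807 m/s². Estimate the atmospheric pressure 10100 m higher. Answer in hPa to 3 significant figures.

Scale height: H = RT/g = 287 × 259.9 / 9.807 = 7605.9 m.
Barometric formula: P = P₀ exp(−z/H).
z/H = 10100/7605.9 = 1.3279; exp(−1.3279) = 0.26503.
P = 1028 × 0.26503 = 272.45 hPa.

P ≈ 272 hPa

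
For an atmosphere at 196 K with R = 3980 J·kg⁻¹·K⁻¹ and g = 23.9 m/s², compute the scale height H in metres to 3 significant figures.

H ≈ 32600 m

The scale height of an isothermal atmosphere is H = RT/g.
H = 3980 × 196 / 23.9 = 780080/23.9 = 32639 m.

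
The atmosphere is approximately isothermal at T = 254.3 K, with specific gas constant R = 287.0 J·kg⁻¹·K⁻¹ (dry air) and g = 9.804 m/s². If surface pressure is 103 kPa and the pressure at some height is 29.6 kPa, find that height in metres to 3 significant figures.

z ≈ 9280 m

Scale height: H = RT/g = 287.0 × 254.3 / 9.804 = 7444.3 m.
Invert the barometric formula: z = H ln(P₀/P).
P₀/P = 103/29.6 = 3.4797; ln(3.4797) = 1.2469.
z = 7444.3 × 1.2469 = 9282.3 m.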